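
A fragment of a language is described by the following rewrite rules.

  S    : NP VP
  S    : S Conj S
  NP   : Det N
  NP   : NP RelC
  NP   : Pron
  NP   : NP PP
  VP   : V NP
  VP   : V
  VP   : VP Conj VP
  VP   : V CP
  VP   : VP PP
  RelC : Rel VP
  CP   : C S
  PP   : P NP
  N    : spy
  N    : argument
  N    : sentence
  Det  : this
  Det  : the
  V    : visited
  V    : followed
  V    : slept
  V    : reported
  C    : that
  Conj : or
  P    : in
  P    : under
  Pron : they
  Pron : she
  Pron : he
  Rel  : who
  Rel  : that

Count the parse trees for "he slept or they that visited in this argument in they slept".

Two of the 5 distinct bracketings:
[S [S [NP [Pron he]] [VP [V slept]]] [Conj or] [S [NP [NP [Pron they]] [RelC [Rel that] [VP [VP [V visited]] [PP [P in] [NP [NP [Det this] [N argument]] [PP [P in] [NP [Pron they]]]]]]]] [VP [V slept]]]]
[S [S [NP [Pron he]] [VP [V slept]]] [Conj or] [S [NP [NP [Pron they]] [RelC [Rel that] [VP [VP [VP [V visited]] [PP [P in] [NP [Det this] [N argument]]]] [PP [P in] [NP [Pron they]]]]]] [VP [V slept]]]]
The difference turns on whether NP → NP PP is used at the relevant span, versus an alternative expansion of NP.

5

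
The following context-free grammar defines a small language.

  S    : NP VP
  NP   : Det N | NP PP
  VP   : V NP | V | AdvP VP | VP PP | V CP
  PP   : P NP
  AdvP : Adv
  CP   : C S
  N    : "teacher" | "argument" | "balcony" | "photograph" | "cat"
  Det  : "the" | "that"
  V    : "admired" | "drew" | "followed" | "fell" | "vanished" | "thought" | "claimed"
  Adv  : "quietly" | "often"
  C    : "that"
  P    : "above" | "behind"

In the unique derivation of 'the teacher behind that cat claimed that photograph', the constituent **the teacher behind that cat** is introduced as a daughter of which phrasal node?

S

[S [NP [NP [Det the] [N teacher]] [PP [P behind] [NP [Det that] [N cat]]]] [VP [V claimed] [NP [Det that] [N photograph]]]]
The span 'the teacher behind that cat' is the NP node built by NP → NP PP.
Its mother is the S built by S → NP VP.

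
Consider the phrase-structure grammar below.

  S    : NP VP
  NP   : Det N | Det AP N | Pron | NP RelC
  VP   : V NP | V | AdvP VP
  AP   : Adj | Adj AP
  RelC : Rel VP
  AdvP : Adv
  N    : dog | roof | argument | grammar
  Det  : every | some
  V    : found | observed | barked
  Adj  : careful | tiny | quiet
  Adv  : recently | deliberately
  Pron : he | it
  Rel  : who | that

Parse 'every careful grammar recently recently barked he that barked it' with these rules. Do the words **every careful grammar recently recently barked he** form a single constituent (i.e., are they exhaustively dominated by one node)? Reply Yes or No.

No

[S [NP [Det every] [AP [Adj careful]] [N grammar]] [VP [AdvP [Adv recently]] [VP [AdvP [Adv recently]] [VP [V barked] [NP [NP [Pron he]] [RelC [Rel that] [VP [V barked] [NP [Pron it]]]]]]]]]
The smallest constituent containing 'every careful grammar recently recently barked he' is the S spanning 'every careful grammar recently recently barked he that barked it'; no single node in the tree dominates exactly the given words.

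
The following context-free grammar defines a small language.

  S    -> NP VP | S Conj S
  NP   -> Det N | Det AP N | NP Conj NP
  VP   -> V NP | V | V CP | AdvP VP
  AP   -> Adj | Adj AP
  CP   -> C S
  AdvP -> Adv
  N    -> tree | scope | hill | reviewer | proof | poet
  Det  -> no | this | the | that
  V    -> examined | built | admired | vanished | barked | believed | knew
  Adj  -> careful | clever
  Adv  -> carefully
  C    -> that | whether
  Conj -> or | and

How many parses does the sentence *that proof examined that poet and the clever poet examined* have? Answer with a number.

1

[S [S [NP [Det that] [N proof]] [VP [V examined] [NP [Det that] [N poet]]]] [Conj and] [S [NP [Det the] [AP [Adj clever]] [N poet]] [VP [V examined]]]]
No rule offers an alternative attachment or grouping for any span, so this is the only derivation.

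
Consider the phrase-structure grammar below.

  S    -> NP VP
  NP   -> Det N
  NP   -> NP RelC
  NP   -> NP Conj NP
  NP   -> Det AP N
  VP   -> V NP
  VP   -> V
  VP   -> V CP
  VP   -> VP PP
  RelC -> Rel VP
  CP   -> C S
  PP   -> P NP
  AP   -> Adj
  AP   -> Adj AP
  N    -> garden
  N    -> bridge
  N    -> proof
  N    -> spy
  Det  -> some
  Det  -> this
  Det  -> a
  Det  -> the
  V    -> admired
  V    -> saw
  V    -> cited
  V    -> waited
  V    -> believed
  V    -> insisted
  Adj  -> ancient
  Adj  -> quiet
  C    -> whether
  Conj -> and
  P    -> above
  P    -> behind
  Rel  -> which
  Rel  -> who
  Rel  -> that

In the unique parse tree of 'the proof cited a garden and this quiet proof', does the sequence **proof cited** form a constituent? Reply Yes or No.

[S [NP [Det the] [N proof]] [VP [V cited] [NP [NP [Det a] [N garden]] [Conj and] [NP [Det this] [AP [Adj quiet]] [N proof]]]]]
The smallest constituent containing 'proof cited' is the S spanning 'the proof cited a garden and this quiet proof'; no single node in the tree dominates exactly the given words.

No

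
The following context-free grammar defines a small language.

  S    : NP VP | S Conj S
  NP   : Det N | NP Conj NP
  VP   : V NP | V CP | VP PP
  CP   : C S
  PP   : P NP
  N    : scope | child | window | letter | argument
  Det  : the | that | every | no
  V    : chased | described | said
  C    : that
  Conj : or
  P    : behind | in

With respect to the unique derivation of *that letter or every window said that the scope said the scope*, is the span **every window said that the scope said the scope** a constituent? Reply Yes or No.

[S [NP [NP [Det that] [N letter]] [Conj or] [NP [Det every] [N window]]] [VP [V said] [CP [C that] [S [NP [Det the] [N scope]] [VP [V said] [NP [Det the] [N scope]]]]]]]
The smallest constituent containing 'every window said that the scope said the scope' is the S spanning 'that letter or every window said that the scope said the scope'; no single node in the tree dominates exactly the given words.

No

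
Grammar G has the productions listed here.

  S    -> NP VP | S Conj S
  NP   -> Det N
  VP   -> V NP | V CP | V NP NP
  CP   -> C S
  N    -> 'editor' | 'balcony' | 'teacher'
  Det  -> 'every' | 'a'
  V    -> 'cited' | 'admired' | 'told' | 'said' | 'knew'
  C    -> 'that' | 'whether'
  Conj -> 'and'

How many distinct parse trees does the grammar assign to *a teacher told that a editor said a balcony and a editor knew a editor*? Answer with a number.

The two bracketings:
[S [NP [Det a] [N teacher]] [VP [V told] [CP [C that] [S [S [NP [Det a] [N editor]] [VP [V said] [NP [Det a] [N balcony]]]] [Conj and] [S [NP [Det a] [N editor]] [VP [V knew] [NP [Det a] [N editor]]]]]]]]
[S [S [NP [Det a] [N teacher]] [VP [V told] [CP [C that] [S [NP [Det a] [N editor]] [VP [V said] [NP [Det a] [N balcony]]]]]]] [Conj and] [S [NP [Det a] [N editor]] [VP [V knew] [NP [Det a] [N editor]]]]]
The trees differ in how a recursive rule is bracketed over the same span.

2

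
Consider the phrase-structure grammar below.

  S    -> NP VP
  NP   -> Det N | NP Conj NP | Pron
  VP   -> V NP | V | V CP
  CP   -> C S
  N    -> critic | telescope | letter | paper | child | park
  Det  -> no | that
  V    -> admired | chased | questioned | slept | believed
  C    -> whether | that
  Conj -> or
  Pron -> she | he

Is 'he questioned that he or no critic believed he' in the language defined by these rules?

Grammatical

[S [NP [Pron he]] [VP [V questioned] [CP [C that] [S [NP [NP [Pron he]] [Conj or] [NP [Det no] [N critic]]] [VP [V believed] [NP [Pron he]]]]]]]
Every word is introduced by a lexical rule and the phrasal rules combine the resulting categories into a single S.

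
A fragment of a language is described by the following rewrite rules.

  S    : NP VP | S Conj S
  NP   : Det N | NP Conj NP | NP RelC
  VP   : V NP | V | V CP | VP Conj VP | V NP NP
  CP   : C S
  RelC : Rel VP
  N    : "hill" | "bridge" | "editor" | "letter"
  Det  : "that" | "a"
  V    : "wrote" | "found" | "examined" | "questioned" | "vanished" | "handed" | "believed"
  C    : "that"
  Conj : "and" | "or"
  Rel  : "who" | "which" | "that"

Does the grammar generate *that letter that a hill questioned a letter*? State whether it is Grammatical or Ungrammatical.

For S → NP VP, the only prefix that parses as NP is 'that letter', but the remainder 'that a hill questioned a letter' is not a VP under these rules. The alternative S rule S → S Conj S likewise has no satisfying split.

Ungrammatical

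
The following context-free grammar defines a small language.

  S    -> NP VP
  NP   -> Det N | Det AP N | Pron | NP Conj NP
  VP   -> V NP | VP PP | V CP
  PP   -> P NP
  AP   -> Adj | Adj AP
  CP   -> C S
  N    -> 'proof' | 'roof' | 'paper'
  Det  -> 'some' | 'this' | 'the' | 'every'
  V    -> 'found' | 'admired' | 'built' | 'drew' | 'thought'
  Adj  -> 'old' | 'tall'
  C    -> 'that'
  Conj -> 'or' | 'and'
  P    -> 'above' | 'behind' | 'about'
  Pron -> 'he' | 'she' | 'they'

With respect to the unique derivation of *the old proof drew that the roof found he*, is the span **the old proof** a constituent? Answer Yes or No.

Yes

[S [NP [Det the] [AP [Adj old]] [N proof]] [VP [V drew] [CP [C that] [S [NP [Det the] [N roof]] [VP [V found] [NP [Pron he]]]]]]]
The words 'the old proof' are exhaustively dominated by a single NP node (built by NP → Det AP N), so they form a constituent.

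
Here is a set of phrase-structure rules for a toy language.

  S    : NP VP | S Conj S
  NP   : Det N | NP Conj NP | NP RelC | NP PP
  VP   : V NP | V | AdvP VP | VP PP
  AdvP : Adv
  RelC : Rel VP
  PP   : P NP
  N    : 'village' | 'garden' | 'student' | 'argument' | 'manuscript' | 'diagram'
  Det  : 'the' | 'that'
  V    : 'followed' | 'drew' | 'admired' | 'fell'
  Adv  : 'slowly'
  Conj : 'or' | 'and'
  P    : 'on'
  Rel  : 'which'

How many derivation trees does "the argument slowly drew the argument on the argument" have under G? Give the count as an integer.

3

Two of the 3 distinct bracketings:
[S [NP [Det the] [N argument]] [VP [AdvP [Adv slowly]] [VP [V drew] [NP [NP [Det the] [N argument]] [PP [P on] [NP [Det the] [N argument]]]]]]]
[S [NP [Det the] [N argument]] [VP [AdvP [Adv slowly]] [VP [VP [V drew] [NP [Det the] [N argument]]] [PP [P on] [NP [Det the] [N argument]]]]]]
The difference turns on whether NP → NP PP is used at the relevant span, versus an alternative expansion of NP.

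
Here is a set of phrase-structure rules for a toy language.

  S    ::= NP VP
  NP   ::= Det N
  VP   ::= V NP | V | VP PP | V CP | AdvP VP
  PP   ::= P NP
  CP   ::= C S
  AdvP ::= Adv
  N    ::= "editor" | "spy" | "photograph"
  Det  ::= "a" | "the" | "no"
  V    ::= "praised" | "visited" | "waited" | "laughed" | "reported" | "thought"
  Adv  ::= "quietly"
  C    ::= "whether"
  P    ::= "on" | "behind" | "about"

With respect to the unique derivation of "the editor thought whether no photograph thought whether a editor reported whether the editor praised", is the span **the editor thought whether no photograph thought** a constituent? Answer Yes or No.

No

[S [NP [Det the] [N editor]] [VP [V thought] [CP [C whether] [S [NP [Det no] [N photograph]] [VP [V thought] [CP [C whether] [S [NP [Det a] [N editor]] [VP [V reported] [CP [C whether] [S [NP [Det the] [N editor]] [VP [V praised]]]]]]]]]]]]
The smallest constituent containing 'the editor thought whether no photograph thought' is the S spanning 'the editor thought whether no photograph thought whether a editor reported whether the editor praised'; no single node in the tree dominates exactly the given words.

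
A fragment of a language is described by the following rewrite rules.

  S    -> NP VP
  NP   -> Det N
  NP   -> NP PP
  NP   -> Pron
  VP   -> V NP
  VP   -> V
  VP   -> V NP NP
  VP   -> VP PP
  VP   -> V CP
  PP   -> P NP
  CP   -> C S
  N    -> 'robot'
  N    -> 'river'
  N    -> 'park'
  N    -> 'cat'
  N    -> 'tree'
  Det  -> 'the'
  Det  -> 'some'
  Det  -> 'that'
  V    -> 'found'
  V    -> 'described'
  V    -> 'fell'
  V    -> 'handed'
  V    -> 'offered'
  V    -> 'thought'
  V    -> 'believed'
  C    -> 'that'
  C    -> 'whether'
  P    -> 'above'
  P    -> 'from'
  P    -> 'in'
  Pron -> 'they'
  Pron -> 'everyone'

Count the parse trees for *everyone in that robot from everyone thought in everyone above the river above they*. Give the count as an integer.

Two of the 10 distinct bracketings:
[S [NP [NP [Pron everyone]] [PP [P in] [NP [NP [Det that] [N robot]] [PP [P from] [NP [Pron everyone]]]]]] [VP [VP [V thought]] [PP [P in] [NP [NP [Pron everyone]] [PP [P above] [NP [NP [Det the] [N river]] [PP [P above] [NP [Pron they]]]]]]]]]
[S [NP [NP [Pron everyone]] [PP [P in] [NP [NP [Det that] [N robot]] [PP [P from] [NP [Pron everyone]]]]]] [VP [VP [V thought]] [PP [P in] [NP [NP [NP [Pron everyone]] [PP [P above] [NP [Det the] [N river]]]] [PP [P above] [NP [Pron they]]]]]]]
The trees differ in how a recursive rule is bracketed over the same span.

10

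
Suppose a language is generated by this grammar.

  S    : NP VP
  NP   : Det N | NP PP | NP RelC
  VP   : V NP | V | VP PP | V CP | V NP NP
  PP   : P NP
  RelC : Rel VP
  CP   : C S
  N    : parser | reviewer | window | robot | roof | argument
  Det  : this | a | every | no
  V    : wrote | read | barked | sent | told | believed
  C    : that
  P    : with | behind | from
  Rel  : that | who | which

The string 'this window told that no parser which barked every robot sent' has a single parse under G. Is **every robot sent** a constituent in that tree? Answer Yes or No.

No

[S [NP [Det this] [N window]] [VP [V told] [CP [C that] [S [NP [NP [Det no] [N parser]] [RelC [Rel which] [VP [V barked] [NP [Det every] [N robot]]]]] [VP [V sent]]]]]]
The smallest constituent containing 'every robot sent' is the S spanning 'no parser which barked every robot sent'; no single node in the tree dominates exactly the given words.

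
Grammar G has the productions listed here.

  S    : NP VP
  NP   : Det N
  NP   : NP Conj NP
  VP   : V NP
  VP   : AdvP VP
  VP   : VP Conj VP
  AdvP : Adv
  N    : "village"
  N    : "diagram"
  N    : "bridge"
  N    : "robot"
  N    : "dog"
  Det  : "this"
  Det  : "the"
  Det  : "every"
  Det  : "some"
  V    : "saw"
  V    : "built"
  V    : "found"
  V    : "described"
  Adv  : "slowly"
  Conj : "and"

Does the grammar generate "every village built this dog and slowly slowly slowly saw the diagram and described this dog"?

Grammatical

S
  NP
    Det: every
    N: village
  VP
    VP
      V: built
      NP
        Det: this
        N: dog
    Conj: and
    VP
      AdvP
        Adv: slowly
      VP
        AdvP
          Adv: slowly
        VP
          AdvP
            Adv: slowly
          VP
            VP
              V: saw
              NP
                Det: the
                N: diagram
            Conj: and
            VP
              V: described
              NP
                Det: this
                N: dog
Each bracket corresponds to one application of a listed rule, so the string is derivable from S.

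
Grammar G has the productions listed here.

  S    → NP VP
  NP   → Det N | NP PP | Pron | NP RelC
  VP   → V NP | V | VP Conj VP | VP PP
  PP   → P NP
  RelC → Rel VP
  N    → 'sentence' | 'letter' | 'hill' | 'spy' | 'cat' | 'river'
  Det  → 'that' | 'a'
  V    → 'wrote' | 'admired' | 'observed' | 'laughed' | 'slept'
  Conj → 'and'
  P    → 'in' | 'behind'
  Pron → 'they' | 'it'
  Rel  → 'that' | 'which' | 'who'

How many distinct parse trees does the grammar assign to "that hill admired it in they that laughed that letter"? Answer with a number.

3

Two of the 3 distinct bracketings:
[S [NP [Det that] [N hill]] [VP [V admired] [NP [NP [Pron it]] [PP [P in] [NP [NP [Pron they]] [RelC [Rel that] [VP [V laughed] [NP [Det that] [N letter]]]]]]]]]
[S [NP [Det that] [N hill]] [VP [V admired] [NP [NP [NP [Pron it]] [PP [P in] [NP [Pron they]]]] [RelC [Rel that] [VP [V laughed] [NP [Det that] [N letter]]]]]]]
The trees differ in how a recursive rule is bracketed over the same span.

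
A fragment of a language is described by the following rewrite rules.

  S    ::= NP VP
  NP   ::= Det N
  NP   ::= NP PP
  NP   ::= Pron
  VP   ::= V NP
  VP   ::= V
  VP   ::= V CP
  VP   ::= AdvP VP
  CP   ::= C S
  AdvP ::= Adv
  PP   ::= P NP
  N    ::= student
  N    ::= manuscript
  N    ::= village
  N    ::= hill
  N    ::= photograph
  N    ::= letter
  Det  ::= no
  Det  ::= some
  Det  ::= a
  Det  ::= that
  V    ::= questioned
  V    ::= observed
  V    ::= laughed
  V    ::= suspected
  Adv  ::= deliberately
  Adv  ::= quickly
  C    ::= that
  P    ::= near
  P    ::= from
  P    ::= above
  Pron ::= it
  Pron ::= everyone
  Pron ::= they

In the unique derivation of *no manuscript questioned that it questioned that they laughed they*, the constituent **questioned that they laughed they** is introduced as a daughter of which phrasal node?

S
  NP
    Det: no
    N: manuscript
  VP
    V: questioned
    CP
      C: that
      S
        NP
          Pron: it
        VP
          V: questioned
          CP
            C: that
            S
              NP
                Pron: they
              VP
                V: laughed
                NP
                  Pron: they
The span 'questioned that they laughed they' is the VP node built by VP → V CP.
Its mother is the S built by S → NP VP.

S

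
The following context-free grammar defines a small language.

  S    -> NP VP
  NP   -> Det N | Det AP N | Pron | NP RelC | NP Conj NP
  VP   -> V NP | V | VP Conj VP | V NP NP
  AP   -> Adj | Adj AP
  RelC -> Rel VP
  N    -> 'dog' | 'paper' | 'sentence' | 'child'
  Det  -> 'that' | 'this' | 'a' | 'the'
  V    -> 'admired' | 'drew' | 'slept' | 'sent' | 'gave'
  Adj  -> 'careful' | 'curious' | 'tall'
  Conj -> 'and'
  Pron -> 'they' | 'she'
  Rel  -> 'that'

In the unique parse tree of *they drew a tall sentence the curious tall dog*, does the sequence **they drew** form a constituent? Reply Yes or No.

No

[S [NP [Pron they]] [VP [V drew] [NP [Det a] [AP [Adj tall]] [N sentence]] [NP [Det the] [AP [Adj curious] [AP [Adj tall]]] [N dog]]]]
The smallest constituent containing 'they drew' is the S spanning 'they drew a tall sentence the curious tall dog'; no single node in the tree dominates exactly the given words.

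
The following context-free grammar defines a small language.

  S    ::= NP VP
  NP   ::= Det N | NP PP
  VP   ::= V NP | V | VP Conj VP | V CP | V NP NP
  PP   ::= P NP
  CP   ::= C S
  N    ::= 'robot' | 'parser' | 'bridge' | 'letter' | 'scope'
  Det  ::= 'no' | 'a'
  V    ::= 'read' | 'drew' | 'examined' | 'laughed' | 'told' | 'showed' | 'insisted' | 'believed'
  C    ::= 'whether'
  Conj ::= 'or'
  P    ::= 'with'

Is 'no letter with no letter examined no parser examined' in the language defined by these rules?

For S → NP VP, every NP-prefix leaves a non-VP remainder: after 'no letter' the remainder is not a VP; after 'no letter with no letter' the remainder is not a VP.

Ungrammatical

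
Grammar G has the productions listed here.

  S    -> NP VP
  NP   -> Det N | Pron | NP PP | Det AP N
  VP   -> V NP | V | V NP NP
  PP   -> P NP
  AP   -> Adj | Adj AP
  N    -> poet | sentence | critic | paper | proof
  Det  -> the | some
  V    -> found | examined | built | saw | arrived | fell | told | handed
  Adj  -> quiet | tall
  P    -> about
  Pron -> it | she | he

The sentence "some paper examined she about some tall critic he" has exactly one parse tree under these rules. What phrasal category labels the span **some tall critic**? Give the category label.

S
  NP
    Det: some
    N: paper
  VP
    V: examined
    NP
      NP
        Pron: she
      PP
        P: about
        NP
          Det: some
          AP
            Adj: tall
          N: critic
    NP
      Pron: he
The span 'some tall critic' is the NP node built by NP → Det AP N.

NP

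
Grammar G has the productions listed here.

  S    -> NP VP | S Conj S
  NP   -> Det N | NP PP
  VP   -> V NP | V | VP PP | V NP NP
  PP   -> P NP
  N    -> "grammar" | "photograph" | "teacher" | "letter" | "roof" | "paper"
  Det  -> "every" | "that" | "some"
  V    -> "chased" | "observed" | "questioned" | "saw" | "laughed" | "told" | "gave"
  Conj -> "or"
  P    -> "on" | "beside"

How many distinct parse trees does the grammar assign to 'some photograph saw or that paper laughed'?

1

[S [S [NP [Det some] [N photograph]] [VP [V saw]]] [Conj or] [S [NP [Det that] [N paper]] [VP [V laughed]]]]
No rule offers an alternative attachment or grouping for any span, so this is the only derivation.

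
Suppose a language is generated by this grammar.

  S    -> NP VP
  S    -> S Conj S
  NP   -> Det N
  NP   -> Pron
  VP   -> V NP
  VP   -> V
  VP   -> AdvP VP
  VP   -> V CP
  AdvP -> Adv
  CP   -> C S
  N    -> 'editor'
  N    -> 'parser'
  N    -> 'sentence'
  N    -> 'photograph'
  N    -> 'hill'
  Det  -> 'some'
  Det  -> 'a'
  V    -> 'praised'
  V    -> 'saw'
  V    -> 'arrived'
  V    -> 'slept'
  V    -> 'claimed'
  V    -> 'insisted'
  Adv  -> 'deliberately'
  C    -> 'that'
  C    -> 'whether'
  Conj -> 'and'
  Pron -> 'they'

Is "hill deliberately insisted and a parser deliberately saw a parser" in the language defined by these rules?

Ungrammatical

For S → NP VP, no prefix of the string parses as an NP. The alternative S rule S → S Conj S likewise has no satisfying split.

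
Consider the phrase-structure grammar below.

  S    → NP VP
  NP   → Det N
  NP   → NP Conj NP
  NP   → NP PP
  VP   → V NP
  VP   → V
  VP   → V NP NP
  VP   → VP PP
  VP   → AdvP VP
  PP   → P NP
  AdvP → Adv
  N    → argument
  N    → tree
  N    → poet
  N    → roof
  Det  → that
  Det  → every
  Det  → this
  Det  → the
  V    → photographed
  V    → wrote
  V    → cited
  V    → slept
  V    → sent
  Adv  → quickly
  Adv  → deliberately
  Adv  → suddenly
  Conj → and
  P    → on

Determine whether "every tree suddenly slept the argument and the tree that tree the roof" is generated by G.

For S → NP VP, the only prefix that parses as NP is 'every tree', but the remainder 'suddenly slept the argument and the tree that tree the roof' is not a VP under these rules.

Ungrammatical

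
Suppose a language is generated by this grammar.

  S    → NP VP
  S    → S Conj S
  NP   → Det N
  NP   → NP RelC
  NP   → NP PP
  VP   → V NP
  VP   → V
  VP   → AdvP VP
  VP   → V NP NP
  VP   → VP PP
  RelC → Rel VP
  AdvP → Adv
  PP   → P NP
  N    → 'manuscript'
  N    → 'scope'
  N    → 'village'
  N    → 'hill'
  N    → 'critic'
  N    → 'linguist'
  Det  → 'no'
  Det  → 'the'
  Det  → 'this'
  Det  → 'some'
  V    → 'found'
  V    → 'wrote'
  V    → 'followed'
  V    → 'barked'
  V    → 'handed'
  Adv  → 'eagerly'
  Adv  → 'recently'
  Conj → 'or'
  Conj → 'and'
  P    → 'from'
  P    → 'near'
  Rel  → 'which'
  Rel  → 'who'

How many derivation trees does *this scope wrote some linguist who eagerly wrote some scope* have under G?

2

The two bracketings:
[S [NP [Det this] [N scope]] [VP [V wrote] [NP [NP [Det some] [N linguist]] [RelC [Rel who] [VP [AdvP [Adv eagerly]] [VP [V wrote] [NP [Det some] [N scope]]]]]]]]
[S [NP [Det this] [N scope]] [VP [V wrote] [NP [NP [Det some] [N linguist]] [RelC [Rel who] [VP [AdvP [Adv eagerly]] [VP [V wrote]]]]] [NP [Det some] [N scope]]]]
The difference turns on whether VP → V is used at the relevant span, versus an alternative expansion of VP.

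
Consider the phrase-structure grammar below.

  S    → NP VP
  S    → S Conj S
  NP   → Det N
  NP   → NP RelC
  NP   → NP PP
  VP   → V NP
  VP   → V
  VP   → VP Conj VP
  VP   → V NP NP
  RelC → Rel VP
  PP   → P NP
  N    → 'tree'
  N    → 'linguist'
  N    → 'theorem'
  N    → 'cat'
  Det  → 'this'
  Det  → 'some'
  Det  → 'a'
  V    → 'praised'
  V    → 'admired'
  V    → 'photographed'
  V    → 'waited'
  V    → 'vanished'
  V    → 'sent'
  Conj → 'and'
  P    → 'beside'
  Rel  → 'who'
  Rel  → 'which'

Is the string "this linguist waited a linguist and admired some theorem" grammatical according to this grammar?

[S [NP [Det this] [N linguist]] [VP [VP [V waited] [NP [Det a] [N linguist]]] [Conj and] [VP [V admired] [NP [Det some] [N theorem]]]]]
The bracketing above is licensed at every node by one of the given productions, with S at the root.

Grammatical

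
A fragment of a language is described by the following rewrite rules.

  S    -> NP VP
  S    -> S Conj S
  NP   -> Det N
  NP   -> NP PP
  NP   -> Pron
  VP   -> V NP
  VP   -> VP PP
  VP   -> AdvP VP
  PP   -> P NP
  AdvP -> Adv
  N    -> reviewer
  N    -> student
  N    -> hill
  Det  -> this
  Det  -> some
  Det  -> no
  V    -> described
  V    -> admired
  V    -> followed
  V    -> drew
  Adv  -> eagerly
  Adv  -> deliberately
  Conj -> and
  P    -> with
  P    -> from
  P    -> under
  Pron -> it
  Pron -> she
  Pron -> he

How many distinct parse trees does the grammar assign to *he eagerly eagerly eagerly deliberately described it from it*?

Two of the 6 distinct bracketings:
[S [NP [Pron he]] [VP [VP [AdvP [Adv eagerly]] [VP [AdvP [Adv eagerly]] [VP [AdvP [Adv eagerly]] [VP [AdvP [Adv deliberately]] [VP [V described] [NP [Pron it]]]]]]] [PP [P from] [NP [Pron it]]]]]
[S [NP [Pron he]] [VP [AdvP [Adv eagerly]] [VP [VP [AdvP [Adv eagerly]] [VP [AdvP [Adv eagerly]] [VP [AdvP [Adv deliberately]] [VP [V described] [NP [Pron it]]]]]] [PP [P from] [NP [Pron it]]]]]]
The trees differ in how a recursive rule is bracketed over the same span.

6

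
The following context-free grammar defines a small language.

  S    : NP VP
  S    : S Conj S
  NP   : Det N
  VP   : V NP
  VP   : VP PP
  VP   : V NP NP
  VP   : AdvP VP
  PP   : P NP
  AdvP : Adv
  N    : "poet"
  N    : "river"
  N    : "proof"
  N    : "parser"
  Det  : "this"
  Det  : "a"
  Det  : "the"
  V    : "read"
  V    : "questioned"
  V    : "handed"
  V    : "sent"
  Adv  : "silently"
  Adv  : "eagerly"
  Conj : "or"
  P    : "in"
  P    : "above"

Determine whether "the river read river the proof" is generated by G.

A V word can never sit immediately before an N word in any string this grammar generates, so the substring 'read river' rules out a derivation.

Ungrammatical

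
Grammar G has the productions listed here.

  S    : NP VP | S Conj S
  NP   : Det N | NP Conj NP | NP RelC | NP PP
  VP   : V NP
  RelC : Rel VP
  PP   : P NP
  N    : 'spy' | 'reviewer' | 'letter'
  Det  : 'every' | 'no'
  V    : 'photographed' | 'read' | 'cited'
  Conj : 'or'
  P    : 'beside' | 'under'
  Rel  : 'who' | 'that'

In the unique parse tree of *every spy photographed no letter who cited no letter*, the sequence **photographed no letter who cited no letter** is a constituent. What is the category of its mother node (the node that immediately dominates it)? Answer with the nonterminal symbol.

[S [NP [Det every] [N spy]] [VP [V photographed] [NP [NP [Det no] [N letter]] [RelC [Rel who] [VP [V cited] [NP [Det no] [N letter]]]]]]]
The span 'photographed no letter who cited no letter' is the VP node built by VP → V NP.
Its mother is the S built by S → NP VP.

S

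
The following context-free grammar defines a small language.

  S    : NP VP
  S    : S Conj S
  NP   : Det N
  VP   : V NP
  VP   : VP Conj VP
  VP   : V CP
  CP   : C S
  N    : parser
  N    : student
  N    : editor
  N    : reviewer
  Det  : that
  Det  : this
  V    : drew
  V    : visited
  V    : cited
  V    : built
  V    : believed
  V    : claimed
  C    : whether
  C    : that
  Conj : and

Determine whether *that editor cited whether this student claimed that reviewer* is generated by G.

Grammatical

[S [NP [Det that] [N editor]] [VP [V cited] [CP [C whether] [S [NP [Det this] [N student]] [VP [V claimed] [NP [Det that] [N reviewer]]]]]]]
Every word is introduced by a lexical rule and the phrasal rules combine the resulting categories into a single S.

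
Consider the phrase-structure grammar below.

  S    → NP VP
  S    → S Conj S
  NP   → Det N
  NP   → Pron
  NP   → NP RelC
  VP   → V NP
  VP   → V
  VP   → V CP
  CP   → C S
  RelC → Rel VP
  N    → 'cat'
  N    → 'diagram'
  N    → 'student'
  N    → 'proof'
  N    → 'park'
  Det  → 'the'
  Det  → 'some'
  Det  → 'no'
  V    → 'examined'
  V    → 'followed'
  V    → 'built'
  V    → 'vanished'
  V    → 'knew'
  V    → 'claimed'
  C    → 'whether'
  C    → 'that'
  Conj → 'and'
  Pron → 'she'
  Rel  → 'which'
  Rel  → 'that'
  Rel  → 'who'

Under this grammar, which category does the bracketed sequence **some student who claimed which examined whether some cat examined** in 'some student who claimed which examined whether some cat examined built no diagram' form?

NP

[S [NP [NP [NP [Det some] [N student]] [RelC [Rel who] [VP [V claimed]]]] [RelC [Rel which] [VP [V examined] [CP [C whether] [S [NP [Det some] [N cat]] [VP [V examined]]]]]]] [VP [V built] [NP [Det no] [N diagram]]]]
The span 'some student who claimed which examined whether some cat examined' is the NP node built by NP → NP RelC.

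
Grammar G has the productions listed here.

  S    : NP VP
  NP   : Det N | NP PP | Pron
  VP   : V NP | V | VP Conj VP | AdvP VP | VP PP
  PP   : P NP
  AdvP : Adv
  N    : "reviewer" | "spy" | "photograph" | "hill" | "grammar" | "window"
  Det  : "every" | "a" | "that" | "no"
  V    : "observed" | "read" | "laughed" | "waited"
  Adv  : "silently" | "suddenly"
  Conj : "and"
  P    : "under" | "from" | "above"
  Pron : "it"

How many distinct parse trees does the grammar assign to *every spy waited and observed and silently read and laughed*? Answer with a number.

7

Two of the 7 distinct bracketings:
[S [NP [Det every] [N spy]] [VP [VP [V waited]] [Conj and] [VP [VP [V observed]] [Conj and] [VP [VP [AdvP [Adv silently]] [VP [V read]]] [Conj and] [VP [V laughed]]]]]]
[S [NP [Det every] [N spy]] [VP [VP [V waited]] [Conj and] [VP [VP [V observed]] [Conj and] [VP [AdvP [Adv silently]] [VP [VP [V read]] [Conj and] [VP [V laughed]]]]]]]
The trees differ in how a recursive rule is bracketed over the same span.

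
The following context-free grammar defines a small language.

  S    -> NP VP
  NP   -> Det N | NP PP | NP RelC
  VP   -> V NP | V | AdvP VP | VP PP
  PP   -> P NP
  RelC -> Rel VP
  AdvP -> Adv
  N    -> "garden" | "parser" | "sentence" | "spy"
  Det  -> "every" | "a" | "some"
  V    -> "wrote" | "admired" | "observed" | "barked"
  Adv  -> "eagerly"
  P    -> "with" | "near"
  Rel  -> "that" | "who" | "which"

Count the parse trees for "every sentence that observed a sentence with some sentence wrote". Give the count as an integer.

Two of the 3 distinct bracketings:
[S [NP [NP [NP [Det every] [N sentence]] [RelC [Rel that] [VP [V observed] [NP [Det a] [N sentence]]]]] [PP [P with] [NP [Det some] [N sentence]]]] [VP [V wrote]]]
[S [NP [NP [Det every] [N sentence]] [RelC [Rel that] [VP [V observed] [NP [NP [Det a] [N sentence]] [PP [P with] [NP [Det some] [N sentence]]]]]]] [VP [V wrote]]]
The trees differ in how a recursive rule is bracketed over the same span.

3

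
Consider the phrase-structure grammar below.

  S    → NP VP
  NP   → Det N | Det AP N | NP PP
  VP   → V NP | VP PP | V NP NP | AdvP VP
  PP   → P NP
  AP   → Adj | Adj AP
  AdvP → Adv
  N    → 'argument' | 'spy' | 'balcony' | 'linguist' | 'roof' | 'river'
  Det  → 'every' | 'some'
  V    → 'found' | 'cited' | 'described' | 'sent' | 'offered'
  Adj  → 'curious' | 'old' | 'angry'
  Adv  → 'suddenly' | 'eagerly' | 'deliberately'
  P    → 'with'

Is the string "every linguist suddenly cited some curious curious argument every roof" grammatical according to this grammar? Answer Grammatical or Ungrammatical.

S
  NP
    Det: every
    N: linguist
  VP
    AdvP
      Adv: suddenly
    VP
      V: cited
      NP
        Det: some
        AP
          Adj: curious
          AP
            Adj: curious
        N: argument
      NP
        Det: every
        N: roof
Each bracket corresponds to one application of a listed rule, so the string is derivable from S.

Grammatical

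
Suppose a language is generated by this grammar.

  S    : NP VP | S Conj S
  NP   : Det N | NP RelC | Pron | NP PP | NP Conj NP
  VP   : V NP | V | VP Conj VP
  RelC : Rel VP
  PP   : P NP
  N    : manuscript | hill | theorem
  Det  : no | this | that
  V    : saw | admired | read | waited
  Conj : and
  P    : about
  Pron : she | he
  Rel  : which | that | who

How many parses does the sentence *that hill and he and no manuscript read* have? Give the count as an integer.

2

The two bracketings:
[S [NP [NP [Det that] [N hill]] [Conj and] [NP [NP [Pron he]] [Conj and] [NP [Det no] [N manuscript]]]] [VP [V read]]]
[S [NP [NP [NP [Det that] [N hill]] [Conj and] [NP [Pron he]]] [Conj and] [NP [Det no] [N manuscript]]] [VP [V read]]]
The trees differ in how a recursive rule is bracketed over the same span.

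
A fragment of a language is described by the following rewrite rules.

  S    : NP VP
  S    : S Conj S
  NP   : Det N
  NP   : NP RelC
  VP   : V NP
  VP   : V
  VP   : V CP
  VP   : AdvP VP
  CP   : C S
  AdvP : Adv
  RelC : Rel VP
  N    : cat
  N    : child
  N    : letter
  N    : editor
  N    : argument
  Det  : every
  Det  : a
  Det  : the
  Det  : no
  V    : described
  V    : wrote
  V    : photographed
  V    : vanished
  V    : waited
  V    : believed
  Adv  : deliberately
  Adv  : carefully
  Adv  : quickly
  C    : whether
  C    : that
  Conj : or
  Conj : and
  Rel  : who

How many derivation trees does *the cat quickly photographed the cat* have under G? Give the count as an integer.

[S [NP [Det the] [N cat]] [VP [AdvP [Adv quickly]] [VP [V photographed] [NP [Det the] [N cat]]]]]
No rule offers an alternative attachment or grouping for any span, so this is the only derivation.

1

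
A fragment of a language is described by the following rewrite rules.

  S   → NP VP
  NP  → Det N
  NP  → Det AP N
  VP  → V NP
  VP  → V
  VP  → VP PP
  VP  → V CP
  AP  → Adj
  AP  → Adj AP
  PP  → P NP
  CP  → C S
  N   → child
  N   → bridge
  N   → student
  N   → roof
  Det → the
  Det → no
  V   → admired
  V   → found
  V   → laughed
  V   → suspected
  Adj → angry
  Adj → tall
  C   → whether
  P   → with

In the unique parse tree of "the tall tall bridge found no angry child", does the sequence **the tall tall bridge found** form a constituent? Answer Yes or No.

[S [NP [Det the] [AP [Adj tall] [AP [Adj tall]]] [N bridge]] [VP [V found] [NP [Det no] [AP [Adj angry]] [N child]]]]
The smallest constituent containing 'the tall tall bridge found' is the S spanning 'the tall tall bridge found no angry child'; no single node in the tree dominates exactly the given words.

No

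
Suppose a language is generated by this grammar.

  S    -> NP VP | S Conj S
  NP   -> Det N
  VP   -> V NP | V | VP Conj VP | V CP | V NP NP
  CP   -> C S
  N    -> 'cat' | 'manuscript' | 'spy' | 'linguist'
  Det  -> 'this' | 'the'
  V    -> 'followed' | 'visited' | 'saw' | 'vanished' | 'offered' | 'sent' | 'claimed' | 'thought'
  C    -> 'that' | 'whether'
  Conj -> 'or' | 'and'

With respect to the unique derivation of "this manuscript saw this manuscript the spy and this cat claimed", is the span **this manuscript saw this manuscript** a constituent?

[S [S [NP [Det this] [N manuscript]] [VP [V saw] [NP [Det this] [N manuscript]] [NP [Det the] [N spy]]]] [Conj and] [S [NP [Det this] [N cat]] [VP [V claimed]]]]
The smallest constituent containing 'this manuscript saw this manuscript' is the S spanning 'this manuscript saw this manuscript the spy'; no single node in the tree dominates exactly the given words.

No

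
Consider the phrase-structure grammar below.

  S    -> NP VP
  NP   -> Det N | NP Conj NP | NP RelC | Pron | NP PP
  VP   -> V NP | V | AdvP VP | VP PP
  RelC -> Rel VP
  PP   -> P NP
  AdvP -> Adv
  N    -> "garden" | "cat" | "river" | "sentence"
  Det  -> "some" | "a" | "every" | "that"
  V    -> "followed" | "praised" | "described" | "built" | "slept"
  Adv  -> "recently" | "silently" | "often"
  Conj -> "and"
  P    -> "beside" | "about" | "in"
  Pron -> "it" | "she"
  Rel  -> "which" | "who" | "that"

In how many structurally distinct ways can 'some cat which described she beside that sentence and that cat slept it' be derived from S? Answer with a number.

Two of the 7 distinct bracketings:
[S [NP [NP [NP [Det some] [N cat]] [RelC [Rel which] [VP [V described] [NP [NP [Pron she]] [PP [P beside] [NP [Det that] [N sentence]]]]]]] [Conj and] [NP [Det that] [N cat]]] [VP [V slept] [NP [Pron it]]]]
[S [NP [NP [NP [Det some] [N cat]] [RelC [Rel which] [VP [VP [V described] [NP [Pron she]]] [PP [P beside] [NP [Det that] [N sentence]]]]]] [Conj and] [NP [Det that] [N cat]]] [VP [V slept] [NP [Pron it]]]]
The difference turns on whether NP → NP PP is used at the relevant span, versus an alternative expansion of NP.

7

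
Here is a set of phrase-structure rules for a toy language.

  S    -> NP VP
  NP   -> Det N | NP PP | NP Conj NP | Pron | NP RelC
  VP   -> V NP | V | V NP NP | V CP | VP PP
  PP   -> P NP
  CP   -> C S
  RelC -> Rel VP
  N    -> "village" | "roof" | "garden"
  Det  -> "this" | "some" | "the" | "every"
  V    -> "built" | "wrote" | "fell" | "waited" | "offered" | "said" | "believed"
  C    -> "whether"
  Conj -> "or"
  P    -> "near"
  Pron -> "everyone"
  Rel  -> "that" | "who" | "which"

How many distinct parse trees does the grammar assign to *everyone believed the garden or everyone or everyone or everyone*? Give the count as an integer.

5

Two of the 5 distinct bracketings:
[S [NP [Pron everyone]] [VP [V believed] [NP [NP [Det the] [N garden]] [Conj or] [NP [NP [Pron everyone]] [Conj or] [NP [NP [Pron everyone]] [Conj or] [NP [Pron everyone]]]]]]]
[S [NP [Pron everyone]] [VP [V believed] [NP [NP [Det the] [N garden]] [Conj or] [NP [NP [NP [Pron everyone]] [Conj or] [NP [Pron everyone]]] [Conj or] [NP [Pron everyone]]]]]]
The trees differ in how a recursive rule is bracketed over the same span.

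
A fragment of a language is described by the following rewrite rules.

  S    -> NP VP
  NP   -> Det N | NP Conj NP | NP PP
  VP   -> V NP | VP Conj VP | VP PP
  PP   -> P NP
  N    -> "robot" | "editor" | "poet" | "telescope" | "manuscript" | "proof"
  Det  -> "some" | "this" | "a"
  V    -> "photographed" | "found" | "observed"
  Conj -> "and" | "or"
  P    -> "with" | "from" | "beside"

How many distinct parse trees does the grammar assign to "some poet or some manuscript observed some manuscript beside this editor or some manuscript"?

Two of the 3 distinct bracketings:
[S [NP [NP [Det some] [N poet]] [Conj or] [NP [Det some] [N manuscript]]] [VP [V observed] [NP [NP [NP [Det some] [N manuscript]] [PP [P beside] [NP [Det this] [N editor]]]] [Conj or] [NP [Det some] [N manuscript]]]]]
[S [NP [NP [Det some] [N poet]] [Conj or] [NP [Det some] [N manuscript]]] [VP [V observed] [NP [NP [Det some] [N manuscript]] [PP [P beside] [NP [NP [Det this] [N editor]] [Conj or] [NP [Det some] [N manuscript]]]]]]]
The trees differ in how a recursive rule is bracketed over the same span.

3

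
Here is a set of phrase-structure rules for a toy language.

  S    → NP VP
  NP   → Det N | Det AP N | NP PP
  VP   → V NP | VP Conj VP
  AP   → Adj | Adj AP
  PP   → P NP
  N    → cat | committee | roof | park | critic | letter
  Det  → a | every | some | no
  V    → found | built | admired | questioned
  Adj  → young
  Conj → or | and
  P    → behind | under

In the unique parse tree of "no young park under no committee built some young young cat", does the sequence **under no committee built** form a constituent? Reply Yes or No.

[S [NP [NP [Det no] [AP [Adj young]] [N park]] [PP [P under] [NP [Det no] [N committee]]]] [VP [V built] [NP [Det some] [AP [Adj young] [AP [Adj young]]] [N cat]]]]
The smallest constituent containing 'under no committee built' is the S spanning 'no young park under no committee built some young young cat'; no single node in the tree dominates exactly the given words.

No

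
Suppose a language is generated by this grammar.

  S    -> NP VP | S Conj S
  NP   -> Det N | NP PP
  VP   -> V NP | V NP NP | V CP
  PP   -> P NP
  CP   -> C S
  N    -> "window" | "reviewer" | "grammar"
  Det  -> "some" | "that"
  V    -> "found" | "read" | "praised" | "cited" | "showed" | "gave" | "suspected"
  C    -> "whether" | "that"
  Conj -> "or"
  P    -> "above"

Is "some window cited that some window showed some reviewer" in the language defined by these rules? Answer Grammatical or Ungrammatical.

S
  NP
    Det: some
    N: window
  VP
    V: cited
    CP
      C: that
      S
        NP
          Det: some
          N: window
        VP
          V: showed
          NP
            Det: some
            N: reviewer
Each bracket corresponds to one application of a listed rule, so the string is derivable from S.

Grammatical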